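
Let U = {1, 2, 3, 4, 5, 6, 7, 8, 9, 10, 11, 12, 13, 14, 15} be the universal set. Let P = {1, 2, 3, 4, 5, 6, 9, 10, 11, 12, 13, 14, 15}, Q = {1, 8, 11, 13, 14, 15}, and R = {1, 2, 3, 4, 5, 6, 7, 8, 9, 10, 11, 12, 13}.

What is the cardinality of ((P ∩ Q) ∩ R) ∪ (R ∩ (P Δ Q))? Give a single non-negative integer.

12

P ∩ Q = {1, 11, 13, 14, 15}
(P ∩ Q) ∩ R = {1, 11, 13}
P Δ Q = {2, 3, 4, 5, 6, 8, 9, 10, 12}
R ∩ (P Δ Q) = {2, 3, 4, 5, 6, 8, 9, 10, 12}
((P ∩ Q) ∩ R) ∪ (R ∩ (P Δ Q)) = {1, 2, 3, 4, 5, 6, 8, 9, 10, 11, 12, 13}
|((P ∩ Q) ∩ R) ∪ (R ∩ (P Δ Q))| = 12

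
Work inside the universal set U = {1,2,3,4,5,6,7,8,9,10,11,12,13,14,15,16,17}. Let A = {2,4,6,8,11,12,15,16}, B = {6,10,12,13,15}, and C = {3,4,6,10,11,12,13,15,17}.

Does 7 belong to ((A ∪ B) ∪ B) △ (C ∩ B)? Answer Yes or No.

No

7 ∉ A and 7 ∉ B, so 7 ∉ A ∪ B
7 ∉ (A ∪ B) and 7 ∉ B, so 7 ∉ (A ∪ B) ∪ B
7 ∉ C and 7 ∉ B, so 7 ∉ C ∩ B
7 ∉ ((A ∪ B) ∪ B) and 7 ∉ (C ∩ B), so 7 ∉ ((A ∪ B) ∪ B) △ (C ∩ B)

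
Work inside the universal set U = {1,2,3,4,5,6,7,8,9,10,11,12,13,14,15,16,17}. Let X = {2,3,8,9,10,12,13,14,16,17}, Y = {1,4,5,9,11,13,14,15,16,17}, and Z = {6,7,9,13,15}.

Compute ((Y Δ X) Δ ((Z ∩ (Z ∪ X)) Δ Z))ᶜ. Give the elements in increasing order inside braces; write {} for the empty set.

{6,7,9,13,14,16,17}

Y Δ X = {1,2,3,4,5,8,10,11,12,15}
Z ∪ X = {2,3,6,7,8,9,10,12,13,14,15,16,17}
Z ∩ (Z ∪ X) = {6,7,9,13,15}
(Z ∩ (Z ∪ X)) Δ Z = {}
(Y Δ X) Δ ((Z ∩ (Z ∪ X)) Δ Z) = {1,2,3,4,5,8,10,11,12,15}
((Y Δ X) Δ ((Z ∩ (Z ∪ X)) Δ Z))ᶜ = {6,7,9,13,14,16,17}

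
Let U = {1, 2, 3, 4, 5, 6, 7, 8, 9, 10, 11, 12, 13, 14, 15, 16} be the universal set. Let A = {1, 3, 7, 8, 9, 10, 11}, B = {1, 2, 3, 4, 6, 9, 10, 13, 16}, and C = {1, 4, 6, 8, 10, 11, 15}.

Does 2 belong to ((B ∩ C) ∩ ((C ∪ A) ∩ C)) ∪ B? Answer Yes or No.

2 ∈ B and 2 ∉ C, so 2 ∉ B ∩ C
2 ∉ C and 2 ∉ A, so 2 ∉ C ∪ A
2 ∉ (C ∪ A) and 2 ∉ C, so 2 ∉ (C ∪ A) ∩ C
2 ∉ (B ∩ C) and 2 ∉ ((C ∪ A) ∩ C), so 2 ∉ (B ∩ C) ∩ ((C ∪ A) ∩ C)
2 ∉ ((B ∩ C) ∩ ((C ∪ A) ∩ C)) and 2 ∈ B, so 2 ∈ ((B ∩ C) ∩ ((C ∪ A) ∩ C)) ∪ B

Yes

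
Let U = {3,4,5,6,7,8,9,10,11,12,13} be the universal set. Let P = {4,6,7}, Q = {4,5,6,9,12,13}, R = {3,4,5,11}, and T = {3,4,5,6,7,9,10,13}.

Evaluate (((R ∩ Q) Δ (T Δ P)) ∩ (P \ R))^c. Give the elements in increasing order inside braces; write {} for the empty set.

{3,4,5,6,7,8,9,10,11,12,13}

R ∩ Q = {4,5}
T Δ P = {3,5,9,10,13}
(R ∩ Q) Δ (T Δ P) = {3,4,9,10,13}
P \ R = {6,7}
((R ∩ Q) Δ (T Δ P)) ∩ (P \ R) = {}
(((R ∩ Q) Δ (T Δ P)) ∩ (P \ R))^c = {3,4,5,6,7,8,9,10,11,12,13}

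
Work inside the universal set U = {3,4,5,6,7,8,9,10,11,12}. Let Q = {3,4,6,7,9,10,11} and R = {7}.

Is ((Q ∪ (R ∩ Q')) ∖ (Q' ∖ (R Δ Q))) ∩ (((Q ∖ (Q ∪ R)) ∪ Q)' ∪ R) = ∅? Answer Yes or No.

No

Q' = {5,8,12}
R ∩ Q' = {}
Q ∪ (R ∩ Q') = {3,4,6,7,9,10,11}
R Δ Q = {3,4,6,9,10,11}
Q' ∖ (R Δ Q) = {5,8,12}
(Q ∪ (R ∩ Q')) ∖ (Q' ∖ (R Δ Q)) = {3,4,6,7,9,10,11}
Q ∪ R = {3,4,6,7,9,10,11}
Q ∖ (Q ∪ R) = {}
(Q ∖ (Q ∪ R)) ∪ Q = {3,4,6,7,9,10,11}
((Q ∖ (Q ∪ R)) ∪ Q)' = {5,8,12}
((Q ∖ (Q ∪ R)) ∪ Q)' ∪ R = {5,7,8,12}
7 lies in both, so they are not disjoint.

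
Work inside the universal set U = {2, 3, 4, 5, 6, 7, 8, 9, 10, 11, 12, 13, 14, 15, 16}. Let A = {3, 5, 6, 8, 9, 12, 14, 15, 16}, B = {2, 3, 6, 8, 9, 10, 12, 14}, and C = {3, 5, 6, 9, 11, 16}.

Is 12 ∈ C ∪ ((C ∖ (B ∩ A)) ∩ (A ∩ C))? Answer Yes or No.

12 ∈ B and 12 ∈ A, so 12 ∈ B ∩ A
12 ∉ C and 12 ∈ (B ∩ A), so 12 ∉ C ∖ (B ∩ A)
12 ∈ A and 12 ∉ C, so 12 ∉ A ∩ C
12 ∉ (C ∖ (B ∩ A)) and 12 ∉ (A ∩ C), so 12 ∉ (C ∖ (B ∩ A)) ∩ (A ∩ C)
12 ∉ C and 12 ∉ ((C ∖ (B ∩ A)) ∩ (A ∩ C)), so 12 ∉ C ∪ ((C ∖ (B ∩ A)) ∩ (A ∩ C))

No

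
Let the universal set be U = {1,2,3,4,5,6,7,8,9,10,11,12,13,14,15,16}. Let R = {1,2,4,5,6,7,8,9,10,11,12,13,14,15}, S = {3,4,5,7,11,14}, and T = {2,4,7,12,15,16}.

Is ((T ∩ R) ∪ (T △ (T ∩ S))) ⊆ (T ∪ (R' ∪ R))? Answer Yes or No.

T ∩ R = {2,4,7,12,15}
T ∩ S = {4,7}
T △ (T ∩ S) = {2,12,15,16}
(T ∩ R) ∪ (T △ (T ∩ S)) = {2,4,7,12,15,16}
R' = {3,16}
R' ∪ R = {1,2,3,4,5,6,7,8,9,10,11,12,13,14,15,16}
T ∪ (R' ∪ R) = {1,2,3,4,5,6,7,8,9,10,11,12,13,14,15,16}
Every element of {2,4,7,12,15,16} is in {1,2,3,4,5,6,7,8,9,10,11,12,13,14,15,16}, so (T ∩ R) ∪ (T △ (T ∩ S)) ⊆ T ∪ (R' ∪ R).

Yes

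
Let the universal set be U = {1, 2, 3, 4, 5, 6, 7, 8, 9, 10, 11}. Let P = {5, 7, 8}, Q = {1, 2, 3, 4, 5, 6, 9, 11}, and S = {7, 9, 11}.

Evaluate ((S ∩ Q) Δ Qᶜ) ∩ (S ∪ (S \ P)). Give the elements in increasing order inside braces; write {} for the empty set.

S ∩ Q = {9, 11}
Qᶜ = {7, 8, 10}
(S ∩ Q) Δ Qᶜ = {7, 8, 9, 10, 11}
S \ P = {9, 11}
S ∪ (S \ P) = {7, 9, 11}
((S ∩ Q) Δ Qᶜ) ∩ (S ∪ (S \ P)) = {7, 9, 11}

{7, 9, 11}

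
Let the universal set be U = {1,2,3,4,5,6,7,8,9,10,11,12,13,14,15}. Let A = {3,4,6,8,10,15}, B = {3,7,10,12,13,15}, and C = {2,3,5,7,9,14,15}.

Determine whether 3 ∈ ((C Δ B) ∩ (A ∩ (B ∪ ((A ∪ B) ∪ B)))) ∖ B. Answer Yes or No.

No

3 ∈ C and 3 ∈ B, so 3 ∉ C Δ B
3 ∈ A and 3 ∈ B, so 3 ∈ A ∪ B
3 ∈ (A ∪ B) and 3 ∈ B, so 3 ∈ (A ∪ B) ∪ B
3 ∈ B and 3 ∈ ((A ∪ B) ∪ B), so 3 ∈ B ∪ ((A ∪ B) ∪ B)
3 ∈ A and 3 ∈ (B ∪ ((A ∪ B) ∪ B)), so 3 ∈ A ∩ (B ∪ ((A ∪ B) ∪ B))
3 ∉ (C Δ B) and 3 ∈ (A ∩ (B ∪ ((A ∪ B) ∪ B))), so 3 ∉ (C Δ B) ∩ (A ∩ (B ∪ ((A ∪ B) ∪ B)))
3 ∉ ((C Δ B) ∩ (A ∩ (B ∪ ((A ∪ B) ∪ B)))) and 3 ∈ B, so 3 ∉ ((C Δ B) ∩ (A ∩ (B ∪ ((A ∪ B) ∪ B)))) ∖ B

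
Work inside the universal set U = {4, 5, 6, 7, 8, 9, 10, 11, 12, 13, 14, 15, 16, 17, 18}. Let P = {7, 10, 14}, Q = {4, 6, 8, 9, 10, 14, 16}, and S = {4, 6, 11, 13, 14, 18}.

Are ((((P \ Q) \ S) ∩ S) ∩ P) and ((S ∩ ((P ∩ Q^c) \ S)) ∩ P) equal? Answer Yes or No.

Yes

P \ Q = {7}
(P \ Q) \ S = {7}
((P \ Q) \ S) ∩ S = {}
(((P \ Q) \ S) ∩ S) ∩ P = {}
Q^c = {5, 7, 11, 12, 13, 15, 17, 18}
P ∩ Q^c = {7}
(P ∩ Q^c) \ S = {7}
S ∩ ((P ∩ Q^c) \ S) = {}
(S ∩ ((P ∩ Q^c) \ S)) ∩ P = {}
Both equal {}, so (((P \ Q) \ S) ∩ S) ∩ P = (S ∩ ((P ∩ Q^c) \ S)) ∩ P.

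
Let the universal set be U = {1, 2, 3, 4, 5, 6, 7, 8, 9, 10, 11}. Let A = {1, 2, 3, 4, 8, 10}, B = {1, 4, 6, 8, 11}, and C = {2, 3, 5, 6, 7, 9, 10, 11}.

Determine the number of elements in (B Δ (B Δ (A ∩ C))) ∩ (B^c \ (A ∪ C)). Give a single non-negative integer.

0

A ∩ C = {2, 3, 10}
B Δ (A ∩ C) = {1, 2, 3, 4, 6, 8, 10, 11}
B Δ (B Δ (A ∩ C)) = {2, 3, 10}
B^c = {2, 3, 5, 7, 9, 10}
A ∪ C = {1, 2, 3, 4, 5, 6, 7, 8, 9, 10, 11}
B^c \ (A ∪ C) = {}
(B Δ (B Δ (A ∩ C))) ∩ (B^c \ (A ∪ C)) = {}
|(B Δ (B Δ (A ∩ C))) ∩ (B^c \ (A ∪ C))| = 0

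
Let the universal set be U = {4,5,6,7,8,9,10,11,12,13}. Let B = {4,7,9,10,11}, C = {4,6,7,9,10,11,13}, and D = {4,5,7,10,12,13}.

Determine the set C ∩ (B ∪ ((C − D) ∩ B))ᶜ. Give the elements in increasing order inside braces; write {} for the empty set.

C − D = {6,9,11}
(C − D) ∩ B = {9,11}
B ∪ ((C − D) ∩ B) = {4,7,9,10,11}
(B ∪ ((C − D) ∩ B))ᶜ = {5,6,8,12,13}
C ∩ (B ∪ ((C − D) ∩ B))ᶜ = {6,13}

{6,13}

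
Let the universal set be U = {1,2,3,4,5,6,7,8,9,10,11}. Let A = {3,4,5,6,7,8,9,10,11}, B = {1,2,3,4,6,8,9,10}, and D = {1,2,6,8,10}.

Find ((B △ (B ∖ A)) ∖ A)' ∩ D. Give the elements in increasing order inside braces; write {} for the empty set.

B ∖ A = {1,2}
B △ (B ∖ A) = {3,4,6,8,9,10}
(B △ (B ∖ A)) ∖ A = {}
((B △ (B ∖ A)) ∖ A)' = {1,2,3,4,5,6,7,8,9,10,11}
((B △ (B ∖ A)) ∖ A)' ∩ D = {1,2,6,8,10}

{1,2,6,8,10}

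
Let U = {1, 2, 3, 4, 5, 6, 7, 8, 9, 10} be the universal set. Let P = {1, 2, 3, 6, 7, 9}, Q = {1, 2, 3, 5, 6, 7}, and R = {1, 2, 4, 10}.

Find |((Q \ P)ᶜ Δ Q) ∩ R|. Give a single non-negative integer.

Q \ P = {5}
(Q \ P)ᶜ = {1, 2, 3, 4, 6, 7, 8, 9, 10}
(Q \ P)ᶜ Δ Q = {4, 5, 8, 9, 10}
((Q \ P)ᶜ Δ Q) ∩ R = {4, 10}
|((Q \ P)ᶜ Δ Q) ∩ R| = 2

2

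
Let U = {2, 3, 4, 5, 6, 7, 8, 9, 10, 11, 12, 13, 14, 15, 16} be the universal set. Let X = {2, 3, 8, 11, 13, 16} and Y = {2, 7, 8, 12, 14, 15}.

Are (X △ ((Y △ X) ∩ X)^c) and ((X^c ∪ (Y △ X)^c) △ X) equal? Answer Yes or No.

Yes

Y △ X = {3, 7, 11, 12, 13, 14, 15, 16}
(Y △ X) ∩ X = {3, 11, 13, 16}
((Y △ X) ∩ X)^c = {2, 4, 5, 6, 7, 8, 9, 10, 12, 14, 15}
X △ ((Y △ X) ∩ X)^c = {3, 4, 5, 6, 7, 9, 10, 11, 12, 13, 14, 15, 16}
X^c = {4, 5, 6, 7, 9, 10, 12, 14, 15}
(Y △ X)^c = {2, 4, 5, 6, 8, 9, 10}
X^c ∪ (Y △ X)^c = {2, 4, 5, 6, 7, 8, 9, 10, 12, 14, 15}
(X^c ∪ (Y △ X)^c) △ X = {3, 4, 5, 6, 7, 9, 10, 11, 12, 13, 14, 15, 16}
Both equal {3, 4, 5, 6, 7, 9, 10, 11, 12, 13, 14, 15, 16}, so X △ ((Y △ X) ∩ X)^c = (X^c ∪ (Y △ X)^c) △ X.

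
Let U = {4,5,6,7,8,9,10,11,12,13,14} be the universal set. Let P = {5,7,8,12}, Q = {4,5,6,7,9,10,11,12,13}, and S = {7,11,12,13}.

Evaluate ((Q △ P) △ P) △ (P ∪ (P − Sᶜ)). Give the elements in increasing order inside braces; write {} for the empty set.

Q △ P = {4,6,8,9,10,11,13}
(Q △ P) △ P = {4,5,6,7,9,10,11,12,13}
Sᶜ = {4,5,6,8,9,10,14}
P − Sᶜ = {7,12}
P ∪ (P − Sᶜ) = {5,7,8,12}
((Q △ P) △ P) △ (P ∪ (P − Sᶜ)) = {4,6,8,9,10,11,13}

{4,6,8,9,10,11,13}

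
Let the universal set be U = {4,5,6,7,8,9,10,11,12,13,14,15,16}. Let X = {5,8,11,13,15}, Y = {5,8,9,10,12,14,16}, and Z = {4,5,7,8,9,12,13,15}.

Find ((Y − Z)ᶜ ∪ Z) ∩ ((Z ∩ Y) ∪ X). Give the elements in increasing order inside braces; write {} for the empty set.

{5,8,9,11,12,13,15}

Y − Z = {10,14,16}
(Y − Z)ᶜ = {4,5,6,7,8,9,11,12,13,15}
(Y − Z)ᶜ ∪ Z = {4,5,6,7,8,9,11,12,13,15}
Z ∩ Y = {5,8,9,12}
(Z ∩ Y) ∪ X = {5,8,9,11,12,13,15}
((Y − Z)ᶜ ∪ Z) ∩ ((Z ∩ Y) ∪ X) = {5,8,9,11,12,13,15}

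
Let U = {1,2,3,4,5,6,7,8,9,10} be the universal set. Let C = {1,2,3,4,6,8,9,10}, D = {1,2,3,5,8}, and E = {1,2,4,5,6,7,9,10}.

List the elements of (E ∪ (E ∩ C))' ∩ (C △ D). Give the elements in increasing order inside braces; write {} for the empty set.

{}

E ∩ C = {1,2,4,6,9,10}
E ∪ (E ∩ C) = {1,2,4,5,6,7,9,10}
(E ∪ (E ∩ C))' = {3,8}
C △ D = {4,5,6,9,10}
(E ∪ (E ∩ C))' ∩ (C △ D) = {}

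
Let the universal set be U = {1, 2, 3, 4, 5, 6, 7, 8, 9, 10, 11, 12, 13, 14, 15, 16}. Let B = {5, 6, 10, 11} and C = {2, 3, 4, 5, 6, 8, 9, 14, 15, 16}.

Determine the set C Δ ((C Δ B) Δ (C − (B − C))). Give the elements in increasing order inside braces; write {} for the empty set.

{2, 3, 4, 8, 9, 10, 11, 14, 15, 16}

C Δ B = {2, 3, 4, 8, 9, 10, 11, 14, 15, 16}
B − C = {10, 11}
C − (B − C) = {2, 3, 4, 5, 6, 8, 9, 14, 15, 16}
(C Δ B) Δ (C − (B − C)) = {5, 6, 10, 11}
C Δ ((C Δ B) Δ (C − (B − C))) = {2, 3, 4, 8, 9, 10, 11, 14, 15, 16}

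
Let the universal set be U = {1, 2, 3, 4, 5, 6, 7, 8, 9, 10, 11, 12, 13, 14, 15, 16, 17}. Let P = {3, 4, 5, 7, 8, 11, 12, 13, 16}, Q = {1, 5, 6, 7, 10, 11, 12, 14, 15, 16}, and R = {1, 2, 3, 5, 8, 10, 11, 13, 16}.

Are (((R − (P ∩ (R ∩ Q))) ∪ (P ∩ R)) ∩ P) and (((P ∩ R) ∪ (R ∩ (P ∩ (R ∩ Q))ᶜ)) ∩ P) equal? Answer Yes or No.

R ∩ Q = {1, 5, 10, 11, 16}
P ∩ (R ∩ Q) = {5, 11, 16}
R − (P ∩ (R ∩ Q)) = {1, 2, 3, 8, 10, 13}
P ∩ R = {3, 5, 8, 11, 13, 16}
(R − (P ∩ (R ∩ Q))) ∪ (P ∩ R) = {1, 2, 3, 5, 8, 10, 11, 13, 16}
((R − (P ∩ (R ∩ Q))) ∪ (P ∩ R)) ∩ P = {3, 5, 8, 11, 13, 16}
(P ∩ (R ∩ Q))ᶜ = {1, 2, 3, 4, 6, 7, 8, 9, 10, 12, 13, 14, 15, 17}
R ∩ (P ∩ (R ∩ Q))ᶜ = {1, 2, 3, 8, 10, 13}
(P ∩ R) ∪ (R ∩ (P ∩ (R ∩ Q))ᶜ) = {1, 2, 3, 5, 8, 10, 11, 13, 16}
((P ∩ R) ∪ (R ∩ (P ∩ (R ∩ Q))ᶜ)) ∩ P = {3, 5, 8, 11, 13, 16}
Both equal {3, 5, 8, 11, 13, 16}, so ((R − (P ∩ (R ∩ Q))) ∪ (P ∩ R)) ∩ P = ((P ∩ R) ∪ (R ∩ (P ∩ (R ∩ Q))ᶜ)) ∩ P.

Yes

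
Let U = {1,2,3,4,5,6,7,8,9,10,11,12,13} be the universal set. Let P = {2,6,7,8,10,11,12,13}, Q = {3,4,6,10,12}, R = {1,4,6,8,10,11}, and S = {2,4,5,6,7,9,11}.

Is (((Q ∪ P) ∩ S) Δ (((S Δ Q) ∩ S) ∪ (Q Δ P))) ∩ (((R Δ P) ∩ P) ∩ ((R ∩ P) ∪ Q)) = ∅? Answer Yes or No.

Q ∪ P = {2,3,4,6,7,8,10,11,12,13}
(Q ∪ P) ∩ S = {2,4,6,7,11}
S Δ Q = {2,3,5,7,9,10,11,12}
(S Δ Q) ∩ S = {2,5,7,9,11}
Q Δ P = {2,3,4,7,8,11,13}
((S Δ Q) ∩ S) ∪ (Q Δ P) = {2,3,4,5,7,8,9,11,13}
((Q ∪ P) ∩ S) Δ (((S Δ Q) ∩ S) ∪ (Q Δ P)) = {3,5,6,8,9,13}
R Δ P = {1,2,4,7,12,13}
(R Δ P) ∩ P = {2,7,12,13}
R ∩ P = {6,8,10,11}
(R ∩ P) ∪ Q = {3,4,6,8,10,11,12}
((R Δ P) ∩ P) ∩ ((R ∩ P) ∪ Q) = {12}
{3,5,6,8,9,13} and {12} share no elements.

Yes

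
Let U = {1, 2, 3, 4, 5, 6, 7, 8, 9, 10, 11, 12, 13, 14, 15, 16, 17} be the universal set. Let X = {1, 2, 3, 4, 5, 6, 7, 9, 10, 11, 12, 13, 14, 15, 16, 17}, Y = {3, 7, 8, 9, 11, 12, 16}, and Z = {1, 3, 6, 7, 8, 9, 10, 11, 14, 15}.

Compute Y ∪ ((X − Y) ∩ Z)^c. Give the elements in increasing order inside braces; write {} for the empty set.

X − Y = {1, 2, 4, 5, 6, 10, 13, 14, 15, 17}
(X − Y) ∩ Z = {1, 6, 10, 14, 15}
((X − Y) ∩ Z)^c = {2, 3, 4, 5, 7, 8, 9, 11, 12, 13, 16, 17}
Y ∪ ((X − Y) ∩ Z)^c = {2, 3, 4, 5, 7, 8, 9, 11, 12, 13, 16, 17}

{2, 3, 4, 5, 7, 8, 9, 11, 12, 13, 16, 17}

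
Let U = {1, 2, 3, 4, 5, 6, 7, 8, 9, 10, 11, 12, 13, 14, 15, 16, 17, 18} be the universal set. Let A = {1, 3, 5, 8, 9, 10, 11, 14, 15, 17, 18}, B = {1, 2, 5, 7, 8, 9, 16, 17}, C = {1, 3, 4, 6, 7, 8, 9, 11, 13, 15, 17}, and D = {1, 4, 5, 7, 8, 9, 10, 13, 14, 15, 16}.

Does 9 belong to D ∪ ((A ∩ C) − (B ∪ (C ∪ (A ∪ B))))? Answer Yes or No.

9 ∈ A and 9 ∈ C, so 9 ∈ A ∩ C
9 ∈ A and 9 ∈ B, so 9 ∈ A ∪ B
9 ∈ C and 9 ∈ (A ∪ B), so 9 ∈ C ∪ (A ∪ B)
9 ∈ B and 9 ∈ (C ∪ (A ∪ B)), so 9 ∈ B ∪ (C ∪ (A ∪ B))
9 ∈ (A ∩ C) and 9 ∈ (B ∪ (C ∪ (A ∪ B))), so 9 ∉ (A ∩ C) − (B ∪ (C ∪ (A ∪ B)))
9 ∈ D and 9 ∉ ((A ∩ C) − (B ∪ (C ∪ (A ∪ B)))), so 9 ∈ D ∪ ((A ∩ C) − (B ∪ (C ∪ (A ∪ B))))

Yes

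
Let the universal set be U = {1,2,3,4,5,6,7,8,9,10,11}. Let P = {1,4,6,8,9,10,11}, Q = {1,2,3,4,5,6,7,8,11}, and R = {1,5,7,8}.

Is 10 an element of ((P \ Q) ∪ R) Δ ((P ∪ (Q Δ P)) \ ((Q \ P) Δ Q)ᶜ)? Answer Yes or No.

10 ∈ P and 10 ∉ Q, so 10 ∈ P \ Q
10 ∈ (P \ Q) and 10 ∉ R, so 10 ∈ (P \ Q) ∪ R
10 ∉ Q and 10 ∈ P, so 10 ∈ Q Δ P
10 ∈ P and 10 ∈ (Q Δ P), so 10 ∈ P ∪ (Q Δ P)
10 ∉ Q and 10 ∈ P, so 10 ∉ Q \ P
10 ∉ (Q \ P) and 10 ∉ Q, so 10 ∉ (Q \ P) Δ Q
10 ∈ ((Q \ P) Δ Q)ᶜ since 10 ∉ ((Q \ P) Δ Q)
10 ∈ (P ∪ (Q Δ P)) and 10 ∈ ((Q \ P) Δ Q)ᶜ, so 10 ∉ (P ∪ (Q Δ P)) \ ((Q \ P) Δ Q)ᶜ
10 ∈ ((P \ Q) ∪ R) and 10 ∉ ((P ∪ (Q Δ P)) \ ((Q \ P) Δ Q)ᶜ), so 10 ∈ ((P \ Q) ∪ R) Δ ((P ∪ (Q Δ P)) \ ((Q \ P) Δ Q)ᶜ)

Yes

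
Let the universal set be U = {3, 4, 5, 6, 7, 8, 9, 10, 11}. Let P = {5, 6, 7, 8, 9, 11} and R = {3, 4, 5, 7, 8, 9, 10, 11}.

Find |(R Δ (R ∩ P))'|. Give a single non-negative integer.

6

R ∩ P = {5, 7, 8, 9, 11}
R Δ (R ∩ P) = {3, 4, 10}
(R Δ (R ∩ P))' = {5, 6, 7, 8, 9, 11}
|(R Δ (R ∩ P))'| = 6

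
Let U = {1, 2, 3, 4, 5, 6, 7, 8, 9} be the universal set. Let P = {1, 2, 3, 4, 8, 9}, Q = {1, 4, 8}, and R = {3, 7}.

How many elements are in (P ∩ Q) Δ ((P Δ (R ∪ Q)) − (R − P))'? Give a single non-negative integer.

4

P ∩ Q = {1, 4, 8}
R ∪ Q = {1, 3, 4, 7, 8}
P Δ (R ∪ Q) = {2, 7, 9}
R − P = {7}
(P Δ (R ∪ Q)) − (R − P) = {2, 9}
((P Δ (R ∪ Q)) − (R − P))' = {1, 3, 4, 5, 6, 7, 8}
(P ∩ Q) Δ ((P Δ (R ∪ Q)) − (R − P))' = {3, 5, 6, 7}
|(P ∩ Q) Δ ((P Δ (R ∪ Q)) − (R − P))'| = 4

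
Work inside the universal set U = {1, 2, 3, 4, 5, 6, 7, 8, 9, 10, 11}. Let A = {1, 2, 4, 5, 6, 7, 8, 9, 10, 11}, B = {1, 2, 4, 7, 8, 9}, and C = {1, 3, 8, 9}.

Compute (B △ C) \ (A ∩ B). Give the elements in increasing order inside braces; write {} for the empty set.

{3}

B △ C = {2, 3, 4, 7}
A ∩ B = {1, 2, 4, 7, 8, 9}
(B △ C) \ (A ∩ B) = {3}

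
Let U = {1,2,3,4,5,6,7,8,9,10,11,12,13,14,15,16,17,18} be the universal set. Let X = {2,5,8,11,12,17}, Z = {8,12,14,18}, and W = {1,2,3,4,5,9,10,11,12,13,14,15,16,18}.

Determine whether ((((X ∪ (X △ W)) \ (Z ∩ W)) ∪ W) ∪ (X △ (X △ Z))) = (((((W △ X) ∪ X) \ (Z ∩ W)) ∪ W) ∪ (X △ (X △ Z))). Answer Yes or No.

Yes

X △ W = {1,3,4,8,9,10,13,14,15,16,17,18}
X ∪ (X △ W) = {1,2,3,4,5,8,9,10,11,12,13,14,15,16,17,18}
Z ∩ W = {12,14,18}
(X ∪ (X △ W)) \ (Z ∩ W) = {1,2,3,4,5,8,9,10,11,13,15,16,17}
((X ∪ (X △ W)) \ (Z ∩ W)) ∪ W = {1,2,3,4,5,8,9,10,11,12,13,14,15,16,17,18}
X △ Z = {2,5,11,14,17,18}
X △ (X △ Z) = {8,12,14,18}
(((X ∪ (X △ W)) \ (Z ∩ W)) ∪ W) ∪ (X △ (X △ Z)) = {1,2,3,4,5,8,9,10,11,12,13,14,15,16,17,18}
W △ X = {1,3,4,8,9,10,13,14,15,16,17,18}
(W △ X) ∪ X = {1,2,3,4,5,8,9,10,11,12,13,14,15,16,17,18}
((W △ X) ∪ X) \ (Z ∩ W) = {1,2,3,4,5,8,9,10,11,13,15,16,17}
(((W △ X) ∪ X) \ (Z ∩ W)) ∪ W = {1,2,3,4,5,8,9,10,11,12,13,14,15,16,17,18}
((((W △ X) ∪ X) \ (Z ∩ W)) ∪ W) ∪ (X △ (X △ Z)) = {1,2,3,4,5,8,9,10,11,12,13,14,15,16,17,18}
Both equal {1,2,3,4,5,8,9,10,11,12,13,14,15,16,17,18}, so (((X ∪ (X △ W)) \ (Z ∩ W)) ∪ W) ∪ (X △ (X △ Z)) = ((((W △ X) ∪ X) \ (Z ∩ W)) ∪ W) ∪ (X △ (X △ Z)).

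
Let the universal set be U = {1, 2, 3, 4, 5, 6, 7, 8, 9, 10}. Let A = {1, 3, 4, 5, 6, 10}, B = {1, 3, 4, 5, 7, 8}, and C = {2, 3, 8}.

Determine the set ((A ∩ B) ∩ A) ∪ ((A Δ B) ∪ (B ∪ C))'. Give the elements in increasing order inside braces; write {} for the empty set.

A ∩ B = {1, 3, 4, 5}
(A ∩ B) ∩ A = {1, 3, 4, 5}
A Δ B = {6, 7, 8, 10}
B ∪ C = {1, 2, 3, 4, 5, 7, 8}
(A Δ B) ∪ (B ∪ C) = {1, 2, 3, 4, 5, 6, 7, 8, 10}
((A Δ B) ∪ (B ∪ C))' = {9}
((A ∩ B) ∩ A) ∪ ((A Δ B) ∪ (B ∪ C))' = {1, 3, 4, 5, 9}

{1, 3, 4, 5, 9}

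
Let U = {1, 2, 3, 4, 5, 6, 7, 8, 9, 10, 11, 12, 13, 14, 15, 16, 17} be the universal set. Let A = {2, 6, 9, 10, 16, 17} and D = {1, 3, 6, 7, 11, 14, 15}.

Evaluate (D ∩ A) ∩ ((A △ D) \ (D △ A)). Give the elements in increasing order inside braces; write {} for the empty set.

D ∩ A = {6}
A △ D = {1, 2, 3, 7, 9, 10, 11, 14, 15, 16, 17}
D △ A = {1, 2, 3, 7, 9, 10, 11, 14, 15, 16, 17}
(A △ D) \ (D △ A) = {}
(D ∩ A) ∩ ((A △ D) \ (D △ A)) = {}

{}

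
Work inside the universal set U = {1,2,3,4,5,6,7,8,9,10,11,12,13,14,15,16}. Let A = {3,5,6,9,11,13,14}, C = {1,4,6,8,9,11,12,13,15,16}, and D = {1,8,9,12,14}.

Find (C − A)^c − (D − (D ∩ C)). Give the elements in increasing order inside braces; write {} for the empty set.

C − A = {1,4,8,12,15,16}
(C − A)^c = {2,3,5,6,7,9,10,11,13,14}
D ∩ C = {1,8,9,12}
D − (D ∩ C) = {14}
(C − A)^c − (D − (D ∩ C)) = {2,3,5,6,7,9,10,11,13}

{2,3,5,6,7,9,10,11,13}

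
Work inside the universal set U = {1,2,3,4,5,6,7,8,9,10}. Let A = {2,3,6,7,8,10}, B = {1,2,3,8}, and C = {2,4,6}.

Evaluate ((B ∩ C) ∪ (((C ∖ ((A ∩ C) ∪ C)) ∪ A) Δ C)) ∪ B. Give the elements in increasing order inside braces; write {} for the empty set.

B ∩ C = {2}
A ∩ C = {2,6}
(A ∩ C) ∪ C = {2,4,6}
C ∖ ((A ∩ C) ∪ C) = {}
(C ∖ ((A ∩ C) ∪ C)) ∪ A = {2,3,6,7,8,10}
((C ∖ ((A ∩ C) ∪ C)) ∪ A) Δ C = {3,4,7,8,10}
(B ∩ C) ∪ (((C ∖ ((A ∩ C) ∪ C)) ∪ A) Δ C) = {2,3,4,7,8,10}
((B ∩ C) ∪ (((C ∖ ((A ∩ C) ∪ C)) ∪ A) Δ C)) ∪ B = {1,2,3,4,7,8,10}

{1,2,3,4,7,8,10}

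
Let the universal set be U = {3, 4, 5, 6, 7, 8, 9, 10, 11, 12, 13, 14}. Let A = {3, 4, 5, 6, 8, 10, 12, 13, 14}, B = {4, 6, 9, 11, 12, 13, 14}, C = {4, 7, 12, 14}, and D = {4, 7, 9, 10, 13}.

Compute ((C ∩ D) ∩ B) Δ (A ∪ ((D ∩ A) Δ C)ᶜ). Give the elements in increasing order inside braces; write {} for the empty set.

C ∩ D = {4, 7}
(C ∩ D) ∩ B = {4}
D ∩ A = {4, 10, 13}
(D ∩ A) Δ C = {7, 10, 12, 13, 14}
((D ∩ A) Δ C)ᶜ = {3, 4, 5, 6, 8, 9, 11}
A ∪ ((D ∩ A) Δ C)ᶜ = {3, 4, 5, 6, 8, 9, 10, 11, 12, 13, 14}
((C ∩ D) ∩ B) Δ (A ∪ ((D ∩ A) Δ C)ᶜ) = {3, 5, 6, 8, 9, 10, 11, 12, 13, 14}

{3, 5, 6, 8, 9, 10, 11, 12, 13, 14}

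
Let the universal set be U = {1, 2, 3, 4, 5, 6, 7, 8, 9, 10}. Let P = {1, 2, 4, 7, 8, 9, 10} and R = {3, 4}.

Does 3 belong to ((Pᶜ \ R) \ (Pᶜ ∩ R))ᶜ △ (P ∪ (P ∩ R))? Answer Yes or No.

3 ∉ P, so 3 ∈ Pᶜ
3 ∈ Pᶜ and 3 ∈ R, so 3 ∉ Pᶜ \ R
3 ∉ P, so 3 ∈ Pᶜ
3 ∈ Pᶜ and 3 ∈ R, so 3 ∈ Pᶜ ∩ R
3 ∉ (Pᶜ \ R) and 3 ∈ (Pᶜ ∩ R), so 3 ∉ (Pᶜ \ R) \ (Pᶜ ∩ R)
3 ∈ ((Pᶜ \ R) \ (Pᶜ ∩ R))ᶜ since 3 ∉ ((Pᶜ \ R) \ (Pᶜ ∩ R))
3 ∉ P and 3 ∈ R, so 3 ∉ P ∩ R
3 ∉ P and 3 ∉ (P ∩ R), so 3 ∉ P ∪ (P ∩ R)
3 ∈ ((Pᶜ \ R) \ (Pᶜ ∩ R))ᶜ and 3 ∉ (P ∪ (P ∩ R)), so 3 ∈ ((Pᶜ \ R) \ (Pᶜ ∩ R))ᶜ △ (P ∪ (P ∩ R))

Yes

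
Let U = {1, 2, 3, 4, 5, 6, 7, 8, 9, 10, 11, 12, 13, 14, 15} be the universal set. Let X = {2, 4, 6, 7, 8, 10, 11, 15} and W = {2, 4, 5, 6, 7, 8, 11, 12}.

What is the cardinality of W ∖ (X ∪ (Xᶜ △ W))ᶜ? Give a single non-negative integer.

Xᶜ = {1, 3, 5, 9, 12, 13, 14}
Xᶜ △ W = {1, 2, 3, 4, 6, 7, 8, 9, 11, 13, 14}
X ∪ (Xᶜ △ W) = {1, 2, 3, 4, 6, 7, 8, 9, 10, 11, 13, 14, 15}
(X ∪ (Xᶜ △ W))ᶜ = {5, 12}
W ∖ (X ∪ (Xᶜ △ W))ᶜ = {2, 4, 6, 7, 8, 11}
|W ∖ (X ∪ (Xᶜ △ W))ᶜ| = 6

6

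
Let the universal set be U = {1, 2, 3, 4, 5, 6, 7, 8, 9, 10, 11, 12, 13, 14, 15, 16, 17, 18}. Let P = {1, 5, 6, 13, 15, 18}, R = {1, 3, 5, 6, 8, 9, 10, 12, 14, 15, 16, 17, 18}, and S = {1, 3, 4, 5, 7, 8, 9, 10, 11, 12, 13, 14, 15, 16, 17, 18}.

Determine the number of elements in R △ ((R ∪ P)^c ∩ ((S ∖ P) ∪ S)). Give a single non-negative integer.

R ∪ P = {1, 3, 5, 6, 8, 9, 10, 12, 13, 14, 15, 16, 17, 18}
(R ∪ P)^c = {2, 4, 7, 11}
S ∖ P = {3, 4, 7, 8, 9, 10, 11, 12, 14, 16, 17}
(S ∖ P) ∪ S = {1, 3, 4, 5, 7, 8, 9, 10, 11, 12, 13, 14, 15, 16, 17, 18}
(R ∪ P)^c ∩ ((S ∖ P) ∪ S) = {4, 7, 11}
R △ ((R ∪ P)^c ∩ ((S ∖ P) ∪ S)) = {1, 3, 4, 5, 6, 7, 8, 9, 10, 11, 12, 14, 15, 16, 17, 18}
|R △ ((R ∪ P)^c ∩ ((S ∖ P) ∪ S))| = 16

16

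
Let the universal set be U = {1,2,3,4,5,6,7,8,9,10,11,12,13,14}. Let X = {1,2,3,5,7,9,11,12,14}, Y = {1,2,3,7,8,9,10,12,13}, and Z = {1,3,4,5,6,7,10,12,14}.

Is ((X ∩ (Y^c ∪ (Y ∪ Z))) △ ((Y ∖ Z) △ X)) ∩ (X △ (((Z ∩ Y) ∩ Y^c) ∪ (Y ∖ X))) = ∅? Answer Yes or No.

Y^c = {4,5,6,11,14}
Y ∪ Z = {1,2,3,4,5,6,7,8,9,10,12,13,14}
Y^c ∪ (Y ∪ Z) = {1,2,3,4,5,6,7,8,9,10,11,12,13,14}
X ∩ (Y^c ∪ (Y ∪ Z)) = {1,2,3,5,7,9,11,12,14}
Y ∖ Z = {2,8,9,13}
(Y ∖ Z) △ X = {1,3,5,7,8,11,12,13,14}
(X ∩ (Y^c ∪ (Y ∪ Z))) △ ((Y ∖ Z) △ X) = {2,8,9,13}
Z ∩ Y = {1,3,7,10,12}
(Z ∩ Y) ∩ Y^c = {}
Y ∖ X = {8,10,13}
((Z ∩ Y) ∩ Y^c) ∪ (Y ∖ X) = {8,10,13}
X △ (((Z ∩ Y) ∩ Y^c) ∪ (Y ∖ X)) = {1,2,3,5,7,8,9,10,11,12,13,14}
2 lies in both, so they are not disjoint.

No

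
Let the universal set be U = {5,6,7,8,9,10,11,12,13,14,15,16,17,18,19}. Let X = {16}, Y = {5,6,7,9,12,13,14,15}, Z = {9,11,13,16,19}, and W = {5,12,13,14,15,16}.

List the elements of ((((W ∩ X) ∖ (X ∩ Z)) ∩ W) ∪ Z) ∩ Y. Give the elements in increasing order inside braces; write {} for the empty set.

{9,13}

W ∩ X = {16}
X ∩ Z = {16}
(W ∩ X) ∖ (X ∩ Z) = {}
((W ∩ X) ∖ (X ∩ Z)) ∩ W = {}
(((W ∩ X) ∖ (X ∩ Z)) ∩ W) ∪ Z = {9,11,13,16,19}
((((W ∩ X) ∖ (X ∩ Z)) ∩ W) ∪ Z) ∩ Y = {9,13}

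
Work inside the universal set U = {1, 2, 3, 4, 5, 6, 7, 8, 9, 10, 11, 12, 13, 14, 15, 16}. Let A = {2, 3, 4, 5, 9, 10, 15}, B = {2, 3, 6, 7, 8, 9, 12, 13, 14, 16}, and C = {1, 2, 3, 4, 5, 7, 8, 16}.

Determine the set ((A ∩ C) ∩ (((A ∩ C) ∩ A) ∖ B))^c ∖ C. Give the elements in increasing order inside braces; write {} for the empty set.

{6, 9, 10, 11, 12, 13, 14, 15}

A ∩ C = {2, 3, 4, 5}
(A ∩ C) ∩ A = {2, 3, 4, 5}
((A ∩ C) ∩ A) ∖ B = {4, 5}
(A ∩ C) ∩ (((A ∩ C) ∩ A) ∖ B) = {4, 5}
((A ∩ C) ∩ (((A ∩ C) ∩ A) ∖ B))^c = {1, 2, 3, 6, 7, 8, 9, 10, 11, 12, 13, 14, 15, 16}
((A ∩ C) ∩ (((A ∩ C) ∩ A) ∖ B))^c ∖ C = {6, 9, 10, 11, 12, 13, 14, 15}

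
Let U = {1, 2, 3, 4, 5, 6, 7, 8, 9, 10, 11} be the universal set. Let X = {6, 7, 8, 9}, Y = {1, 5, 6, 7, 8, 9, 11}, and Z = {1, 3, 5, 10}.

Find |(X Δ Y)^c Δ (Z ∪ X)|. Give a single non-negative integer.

4

X Δ Y = {1, 5, 11}
(X Δ Y)^c = {2, 3, 4, 6, 7, 8, 9, 10}
Z ∪ X = {1, 3, 5, 6, 7, 8, 9, 10}
(X Δ Y)^c Δ (Z ∪ X) = {1, 2, 4, 5}
|(X Δ Y)^c Δ (Z ∪ X)| = 4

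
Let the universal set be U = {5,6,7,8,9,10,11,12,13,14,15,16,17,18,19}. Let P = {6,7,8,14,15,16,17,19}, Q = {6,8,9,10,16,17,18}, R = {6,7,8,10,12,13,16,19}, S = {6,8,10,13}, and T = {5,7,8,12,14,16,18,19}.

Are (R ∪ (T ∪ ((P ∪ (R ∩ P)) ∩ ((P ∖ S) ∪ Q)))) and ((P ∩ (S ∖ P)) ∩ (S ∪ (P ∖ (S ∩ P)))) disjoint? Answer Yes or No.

Yes

R ∩ P = {6,7,8,16,19}
P ∪ (R ∩ P) = {6,7,8,14,15,16,17,19}
P ∖ S = {7,14,15,16,17,19}
(P ∖ S) ∪ Q = {6,7,8,9,10,14,15,16,17,18,19}
(P ∪ (R ∩ P)) ∩ ((P ∖ S) ∪ Q) = {6,7,8,14,15,16,17,19}
T ∪ ((P ∪ (R ∩ P)) ∩ ((P ∖ S) ∪ Q)) = {5,6,7,8,12,14,15,16,17,18,19}
R ∪ (T ∪ ((P ∪ (R ∩ P)) ∩ ((P ∖ S) ∪ Q))) = {5,6,7,8,10,12,13,14,15,16,17,18,19}
S ∖ P = {10,13}
P ∩ (S ∖ P) = {}
S ∩ P = {6,8}
P ∖ (S ∩ P) = {7,14,15,16,17,19}
S ∪ (P ∖ (S ∩ P)) = {6,7,8,10,13,14,15,16,17,19}
(P ∩ (S ∖ P)) ∩ (S ∪ (P ∖ (S ∩ P))) = {}
{5,6,7,8,10,12,13,14,15,16,17,18,19} and {} share no elements.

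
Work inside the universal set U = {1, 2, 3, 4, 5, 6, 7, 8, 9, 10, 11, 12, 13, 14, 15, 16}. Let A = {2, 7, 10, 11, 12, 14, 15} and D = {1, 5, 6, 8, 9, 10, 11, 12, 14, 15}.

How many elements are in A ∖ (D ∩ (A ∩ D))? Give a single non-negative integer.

A ∩ D = {10, 11, 12, 14, 15}
D ∩ (A ∩ D) = {10, 11, 12, 14, 15}
A ∖ (D ∩ (A ∩ D)) = {2, 7}
|A ∖ (D ∩ (A ∩ D))| = 2

2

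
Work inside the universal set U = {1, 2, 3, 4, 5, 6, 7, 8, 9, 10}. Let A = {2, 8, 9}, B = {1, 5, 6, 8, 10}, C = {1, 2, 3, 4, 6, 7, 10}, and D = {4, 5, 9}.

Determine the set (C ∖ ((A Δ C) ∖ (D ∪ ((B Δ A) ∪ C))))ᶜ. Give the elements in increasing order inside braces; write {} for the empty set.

A Δ C = {1, 3, 4, 6, 7, 8, 9, 10}
B Δ A = {1, 2, 5, 6, 9, 10}
(B Δ A) ∪ C = {1, 2, 3, 4, 5, 6, 7, 9, 10}
D ∪ ((B Δ A) ∪ C) = {1, 2, 3, 4, 5, 6, 7, 9, 10}
(A Δ C) ∖ (D ∪ ((B Δ A) ∪ C)) = {8}
C ∖ ((A Δ C) ∖ (D ∪ ((B Δ A) ∪ C))) = {1, 2, 3, 4, 6, 7, 10}
(C ∖ ((A Δ C) ∖ (D ∪ ((B Δ A) ∪ C))))ᶜ = {5, 8, 9}

{5, 8, 9}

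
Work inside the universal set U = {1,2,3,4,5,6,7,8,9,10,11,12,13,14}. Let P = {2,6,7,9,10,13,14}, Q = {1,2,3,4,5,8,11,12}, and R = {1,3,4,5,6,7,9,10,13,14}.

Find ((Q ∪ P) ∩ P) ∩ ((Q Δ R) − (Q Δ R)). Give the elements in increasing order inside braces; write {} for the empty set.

Q ∪ P = {1,2,3,4,5,6,7,8,9,10,11,12,13,14}
(Q ∪ P) ∩ P = {2,6,7,9,10,13,14}
Q Δ R = {2,6,7,8,9,10,11,12,13,14}
(Q Δ R) − (Q Δ R) = {}
((Q ∪ P) ∩ P) ∩ ((Q Δ R) − (Q Δ R)) = {}

{}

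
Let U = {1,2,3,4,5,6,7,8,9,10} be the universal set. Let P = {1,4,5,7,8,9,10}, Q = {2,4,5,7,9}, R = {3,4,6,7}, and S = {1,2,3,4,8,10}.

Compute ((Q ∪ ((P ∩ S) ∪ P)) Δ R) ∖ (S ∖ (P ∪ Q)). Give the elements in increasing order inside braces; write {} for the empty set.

{1,2,5,6,8,9,10}

P ∩ S = {1,4,8,10}
(P ∩ S) ∪ P = {1,4,5,7,8,9,10}
Q ∪ ((P ∩ S) ∪ P) = {1,2,4,5,7,8,9,10}
(Q ∪ ((P ∩ S) ∪ P)) Δ R = {1,2,3,5,6,8,9,10}
P ∪ Q = {1,2,4,5,7,8,9,10}
S ∖ (P ∪ Q) = {3}
((Q ∪ ((P ∩ S) ∪ P)) Δ R) ∖ (S ∖ (P ∪ Q)) = {1,2,5,6,8,9,10}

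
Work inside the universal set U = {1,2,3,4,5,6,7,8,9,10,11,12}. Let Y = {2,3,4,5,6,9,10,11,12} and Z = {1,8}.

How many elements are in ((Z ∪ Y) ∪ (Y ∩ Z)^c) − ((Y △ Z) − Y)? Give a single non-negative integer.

10

Z ∪ Y = {1,2,3,4,5,6,8,9,10,11,12}
Y ∩ Z = {}
(Y ∩ Z)^c = {1,2,3,4,5,6,7,8,9,10,11,12}
(Z ∪ Y) ∪ (Y ∩ Z)^c = {1,2,3,4,5,6,7,8,9,10,11,12}
Y △ Z = {1,2,3,4,5,6,8,9,10,11,12}
(Y △ Z) − Y = {1,8}
((Z ∪ Y) ∪ (Y ∩ Z)^c) − ((Y △ Z) − Y) = {2,3,4,5,6,7,9,10,11,12}
|((Z ∪ Y) ∪ (Y ∩ Z)^c) − ((Y △ Z) − Y)| = 10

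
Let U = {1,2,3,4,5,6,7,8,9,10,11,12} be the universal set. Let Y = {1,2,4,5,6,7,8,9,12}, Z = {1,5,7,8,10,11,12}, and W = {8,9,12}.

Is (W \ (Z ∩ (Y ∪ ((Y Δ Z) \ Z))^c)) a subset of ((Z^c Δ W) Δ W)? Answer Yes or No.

Y Δ Z = {2,4,6,9,10,11}
(Y Δ Z) \ Z = {2,4,6,9}
Y ∪ ((Y Δ Z) \ Z) = {1,2,4,5,6,7,8,9,12}
(Y ∪ ((Y Δ Z) \ Z))^c = {3,10,11}
Z ∩ (Y ∪ ((Y Δ Z) \ Z))^c = {10,11}
W \ (Z ∩ (Y ∪ ((Y Δ Z) \ Z))^c) = {8,9,12}
Z^c = {2,3,4,6,9}
Z^c Δ W = {2,3,4,6,8,12}
(Z^c Δ W) Δ W = {2,3,4,6,9}
8 ∈ W \ (Z ∩ (Y ∪ ((Y Δ Z) \ Z))^c) but 8 ∉ (Z^c Δ W) Δ W, so the inclusion fails.

No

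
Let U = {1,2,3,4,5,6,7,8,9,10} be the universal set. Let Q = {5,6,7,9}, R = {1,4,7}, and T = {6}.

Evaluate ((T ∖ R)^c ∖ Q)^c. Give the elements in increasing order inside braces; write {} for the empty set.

T ∖ R = {6}
(T ∖ R)^c = {1,2,3,4,5,7,8,9,10}
(T ∖ R)^c ∖ Q = {1,2,3,4,8,10}
((T ∖ R)^c ∖ Q)^c = {5,6,7,9}

{5,6,7,9}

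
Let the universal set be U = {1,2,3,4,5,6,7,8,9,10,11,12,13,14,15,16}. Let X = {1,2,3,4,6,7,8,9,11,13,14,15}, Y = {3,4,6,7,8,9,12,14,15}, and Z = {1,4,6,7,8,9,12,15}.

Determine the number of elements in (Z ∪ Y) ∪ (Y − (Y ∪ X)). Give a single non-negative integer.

Z ∪ Y = {1,3,4,6,7,8,9,12,14,15}
Y ∪ X = {1,2,3,4,6,7,8,9,11,12,13,14,15}
Y − (Y ∪ X) = {}
(Z ∪ Y) ∪ (Y − (Y ∪ X)) = {1,3,4,6,7,8,9,12,14,15}
|(Z ∪ Y) ∪ (Y − (Y ∪ X))| = 10

10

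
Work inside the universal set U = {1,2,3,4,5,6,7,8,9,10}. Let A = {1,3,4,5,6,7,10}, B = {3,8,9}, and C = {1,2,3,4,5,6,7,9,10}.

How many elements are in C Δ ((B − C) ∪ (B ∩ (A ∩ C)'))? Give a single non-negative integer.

B − C = {8}
A ∩ C = {1,3,4,5,6,7,10}
(A ∩ C)' = {2,8,9}
B ∩ (A ∩ C)' = {8,9}
(B − C) ∪ (B ∩ (A ∩ C)') = {8,9}
C Δ ((B − C) ∪ (B ∩ (A ∩ C)')) = {1,2,3,4,5,6,7,8,10}
|C Δ ((B − C) ∪ (B ∩ (A ∩ C)'))| = 9

9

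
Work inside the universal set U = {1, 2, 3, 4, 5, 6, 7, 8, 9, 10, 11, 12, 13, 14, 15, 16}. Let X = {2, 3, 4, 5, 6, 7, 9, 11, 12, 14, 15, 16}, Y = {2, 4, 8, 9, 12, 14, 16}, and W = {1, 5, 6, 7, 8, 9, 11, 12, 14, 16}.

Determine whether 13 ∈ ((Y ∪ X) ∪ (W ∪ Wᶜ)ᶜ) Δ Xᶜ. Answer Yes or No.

13 ∉ Y and 13 ∉ X, so 13 ∉ Y ∪ X
13 ∉ W, so 13 ∈ Wᶜ
13 ∉ W and 13 ∈ Wᶜ, so 13 ∈ W ∪ Wᶜ
13 ∉ (W ∪ Wᶜ)ᶜ since 13 ∈ (W ∪ Wᶜ)
13 ∉ (Y ∪ X) and 13 ∉ (W ∪ Wᶜ)ᶜ, so 13 ∉ (Y ∪ X) ∪ (W ∪ Wᶜ)ᶜ
13 ∉ X, so 13 ∈ Xᶜ
13 ∉ ((Y ∪ X) ∪ (W ∪ Wᶜ)ᶜ) and 13 ∈ Xᶜ, so 13 ∈ ((Y ∪ X) ∪ (W ∪ Wᶜ)ᶜ) Δ Xᶜ

Yes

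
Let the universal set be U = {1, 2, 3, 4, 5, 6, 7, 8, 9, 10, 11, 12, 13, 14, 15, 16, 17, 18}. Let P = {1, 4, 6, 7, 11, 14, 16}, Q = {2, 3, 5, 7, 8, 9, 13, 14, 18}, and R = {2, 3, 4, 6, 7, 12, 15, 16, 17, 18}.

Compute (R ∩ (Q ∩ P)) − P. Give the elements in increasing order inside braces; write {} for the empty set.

Q ∩ P = {7, 14}
R ∩ (Q ∩ P) = {7}
(R ∩ (Q ∩ P)) − P = {}

{}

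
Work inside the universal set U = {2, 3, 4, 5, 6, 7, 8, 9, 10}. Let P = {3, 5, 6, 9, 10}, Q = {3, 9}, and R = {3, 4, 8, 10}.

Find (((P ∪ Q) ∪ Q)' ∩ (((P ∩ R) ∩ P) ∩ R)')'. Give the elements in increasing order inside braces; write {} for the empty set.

P ∪ Q = {3, 5, 6, 9, 10}
(P ∪ Q) ∪ Q = {3, 5, 6, 9, 10}
((P ∪ Q) ∪ Q)' = {2, 4, 7, 8}
P ∩ R = {3, 10}
(P ∩ R) ∩ P = {3, 10}
((P ∩ R) ∩ P) ∩ R = {3, 10}
(((P ∩ R) ∩ P) ∩ R)' = {2, 4, 5, 6, 7, 8, 9}
((P ∪ Q) ∪ Q)' ∩ (((P ∩ R) ∩ P) ∩ R)' = {2, 4, 7, 8}
(((P ∪ Q) ∪ Q)' ∩ (((P ∩ R) ∩ P) ∩ R)')' = {3, 5, 6, 9, 10}

{3, 5, 6, 9, 10}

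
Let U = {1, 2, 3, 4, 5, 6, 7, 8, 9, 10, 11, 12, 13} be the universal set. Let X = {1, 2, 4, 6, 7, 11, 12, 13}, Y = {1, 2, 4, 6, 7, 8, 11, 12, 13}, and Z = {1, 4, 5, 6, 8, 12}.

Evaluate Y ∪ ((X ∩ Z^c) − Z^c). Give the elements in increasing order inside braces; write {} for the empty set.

Z^c = {2, 3, 7, 9, 10, 11, 13}
X ∩ Z^c = {2, 7, 11, 13}
(X ∩ Z^c) − Z^c = {}
Y ∪ ((X ∩ Z^c) − Z^c) = {1, 2, 4, 6, 7, 8, 11, 12, 13}

{1, 2, 4, 6, 7, 8, 11, 12, 13}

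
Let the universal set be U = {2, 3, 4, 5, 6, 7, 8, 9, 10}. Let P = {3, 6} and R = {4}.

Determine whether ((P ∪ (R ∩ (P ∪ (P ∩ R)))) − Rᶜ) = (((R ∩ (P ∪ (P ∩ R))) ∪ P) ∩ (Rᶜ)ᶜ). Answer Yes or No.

P ∩ R = {}
P ∪ (P ∩ R) = {3, 6}
R ∩ (P ∪ (P ∩ R)) = {}
P ∪ (R ∩ (P ∪ (P ∩ R))) = {3, 6}
Rᶜ = {2, 3, 5, 6, 7, 8, 9, 10}
(P ∪ (R ∩ (P ∪ (P ∩ R)))) − Rᶜ = {}
(R ∩ (P ∪ (P ∩ R))) ∪ P = {3, 6}
(Rᶜ)ᶜ = {4}
((R ∩ (P ∪ (P ∩ R))) ∪ P) ∩ (Rᶜ)ᶜ = {}
Both equal {}, so (P ∪ (R ∩ (P ∪ (P ∩ R)))) − Rᶜ = ((R ∩ (P ∪ (P ∩ R))) ∪ P) ∩ (Rᶜ)ᶜ.

Yes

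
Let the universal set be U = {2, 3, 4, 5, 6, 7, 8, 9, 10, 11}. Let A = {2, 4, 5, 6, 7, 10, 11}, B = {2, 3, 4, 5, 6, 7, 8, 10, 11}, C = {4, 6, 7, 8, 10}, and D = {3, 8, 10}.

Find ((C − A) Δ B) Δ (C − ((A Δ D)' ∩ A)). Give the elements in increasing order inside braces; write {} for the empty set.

{2, 3, 5, 8, 10, 11}

C − A = {8}
(C − A) Δ B = {2, 3, 4, 5, 6, 7, 10, 11}
A Δ D = {2, 3, 4, 5, 6, 7, 8, 11}
(A Δ D)' = {9, 10}
(A Δ D)' ∩ A = {10}
C − ((A Δ D)' ∩ A) = {4, 6, 7, 8}
((C − A) Δ B) Δ (C − ((A Δ D)' ∩ A)) = {2, 3, 5, 8, 10, 11}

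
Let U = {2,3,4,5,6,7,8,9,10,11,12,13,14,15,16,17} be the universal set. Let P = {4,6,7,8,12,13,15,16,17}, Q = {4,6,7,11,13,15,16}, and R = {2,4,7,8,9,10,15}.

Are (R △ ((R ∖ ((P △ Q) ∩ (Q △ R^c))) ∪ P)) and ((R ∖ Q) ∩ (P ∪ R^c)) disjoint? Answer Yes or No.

P △ Q = {8,11,12,17}
R^c = {3,5,6,11,12,13,14,16,17}
Q △ R^c = {3,4,5,7,12,14,15,17}
(P △ Q) ∩ (Q △ R^c) = {12,17}
R ∖ ((P △ Q) ∩ (Q △ R^c)) = {2,4,7,8,9,10,15}
(R ∖ ((P △ Q) ∩ (Q △ R^c))) ∪ P = {2,4,6,7,8,9,10,12,13,15,16,17}
R △ ((R ∖ ((P △ Q) ∩ (Q △ R^c))) ∪ P) = {6,12,13,16,17}
R ∖ Q = {2,8,9,10}
P ∪ R^c = {3,4,5,6,7,8,11,12,13,14,15,16,17}
(R ∖ Q) ∩ (P ∪ R^c) = {8}
{6,12,13,16,17} and {8} share no elements.

Yes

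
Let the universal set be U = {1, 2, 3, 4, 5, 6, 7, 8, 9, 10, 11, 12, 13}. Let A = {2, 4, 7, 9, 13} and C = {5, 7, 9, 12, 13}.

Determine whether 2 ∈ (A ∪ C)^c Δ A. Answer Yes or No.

Yes

2 ∈ A and 2 ∉ C, so 2 ∈ A ∪ C
2 ∉ (A ∪ C)^c since 2 ∈ (A ∪ C)
2 ∉ (A ∪ C)^c and 2 ∈ A, so 2 ∈ (A ∪ C)^c Δ A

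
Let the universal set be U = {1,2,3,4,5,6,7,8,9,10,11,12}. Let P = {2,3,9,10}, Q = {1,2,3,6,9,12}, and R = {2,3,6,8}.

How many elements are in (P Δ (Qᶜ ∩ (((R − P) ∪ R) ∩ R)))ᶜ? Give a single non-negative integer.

7

Qᶜ = {4,5,7,8,10,11}
R − P = {6,8}
(R − P) ∪ R = {2,3,6,8}
((R − P) ∪ R) ∩ R = {2,3,6,8}
Qᶜ ∩ (((R − P) ∪ R) ∩ R) = {8}
P Δ (Qᶜ ∩ (((R − P) ∪ R) ∩ R)) = {2,3,8,9,10}
(P Δ (Qᶜ ∩ (((R − P) ∪ R) ∩ R)))ᶜ = {1,4,5,6,7,11,12}
|(P Δ (Qᶜ ∩ (((R − P) ∪ R) ∩ R)))ᶜ| = 7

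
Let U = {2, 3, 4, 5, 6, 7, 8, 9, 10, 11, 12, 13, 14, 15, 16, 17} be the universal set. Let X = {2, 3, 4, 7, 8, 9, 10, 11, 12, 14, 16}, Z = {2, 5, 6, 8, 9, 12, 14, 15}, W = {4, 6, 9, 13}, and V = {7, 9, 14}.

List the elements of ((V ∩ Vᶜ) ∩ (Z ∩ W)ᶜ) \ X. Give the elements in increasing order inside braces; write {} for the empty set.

Vᶜ = {2, 3, 4, 5, 6, 8, 10, 11, 12, 13, 15, 16, 17}
V ∩ Vᶜ = {}
Z ∩ W = {6, 9}
(Z ∩ W)ᶜ = {2, 3, 4, 5, 7, 8, 10, 11, 12, 13, 14, 15, 16, 17}
(V ∩ Vᶜ) ∩ (Z ∩ W)ᶜ = {}
((V ∩ Vᶜ) ∩ (Z ∩ W)ᶜ) \ X = {}

{}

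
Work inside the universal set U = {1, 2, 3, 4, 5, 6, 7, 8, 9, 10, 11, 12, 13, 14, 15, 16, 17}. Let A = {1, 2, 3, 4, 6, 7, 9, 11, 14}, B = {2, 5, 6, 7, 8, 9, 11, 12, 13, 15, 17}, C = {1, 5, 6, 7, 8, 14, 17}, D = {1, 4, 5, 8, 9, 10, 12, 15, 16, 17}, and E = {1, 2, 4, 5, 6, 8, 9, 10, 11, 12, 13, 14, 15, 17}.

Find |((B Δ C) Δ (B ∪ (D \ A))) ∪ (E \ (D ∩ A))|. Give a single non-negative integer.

14

B Δ C = {1, 2, 9, 11, 12, 13, 14, 15}
D \ A = {5, 8, 10, 12, 15, 16, 17}
B ∪ (D \ A) = {2, 5, 6, 7, 8, 9, 10, 11, 12, 13, 15, 16, 17}
(B Δ C) Δ (B ∪ (D \ A)) = {1, 5, 6, 7, 8, 10, 14, 16, 17}
D ∩ A = {1, 4, 9}
E \ (D ∩ A) = {2, 5, 6, 8, 10, 11, 12, 13, 14, 15, 17}
((B Δ C) Δ (B ∪ (D \ A))) ∪ (E \ (D ∩ A)) = {1, 2, 5, 6, 7, 8, 10, 11, 12, 13, 14, 15, 16, 17}
|((B Δ C) Δ (B ∪ (D \ A))) ∪ (E \ (D ∩ A))| = 14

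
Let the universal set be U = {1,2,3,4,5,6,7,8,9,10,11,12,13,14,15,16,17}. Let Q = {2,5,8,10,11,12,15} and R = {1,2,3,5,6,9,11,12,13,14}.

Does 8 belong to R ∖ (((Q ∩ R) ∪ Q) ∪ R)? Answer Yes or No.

No

8 ∈ Q and 8 ∉ R, so 8 ∉ Q ∩ R
8 ∉ (Q ∩ R) and 8 ∈ Q, so 8 ∈ (Q ∩ R) ∪ Q
8 ∈ ((Q ∩ R) ∪ Q) and 8 ∉ R, so 8 ∈ ((Q ∩ R) ∪ Q) ∪ R
8 ∉ R and 8 ∈ (((Q ∩ R) ∪ Q) ∪ R), so 8 ∉ R ∖ (((Q ∩ R) ∪ Q) ∪ R)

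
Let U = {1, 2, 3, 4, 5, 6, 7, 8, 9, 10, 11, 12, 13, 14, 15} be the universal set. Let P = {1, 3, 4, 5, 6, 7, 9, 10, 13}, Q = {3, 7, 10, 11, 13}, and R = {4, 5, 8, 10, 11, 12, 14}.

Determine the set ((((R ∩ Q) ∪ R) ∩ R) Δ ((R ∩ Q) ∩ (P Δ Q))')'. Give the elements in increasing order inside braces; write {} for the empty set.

R ∩ Q = {10, 11}
(R ∩ Q) ∪ R = {4, 5, 8, 10, 11, 12, 14}
((R ∩ Q) ∪ R) ∩ R = {4, 5, 8, 10, 11, 12, 14}
P Δ Q = {1, 4, 5, 6, 9, 11}
(R ∩ Q) ∩ (P Δ Q) = {11}
((R ∩ Q) ∩ (P Δ Q))' = {1, 2, 3, 4, 5, 6, 7, 8, 9, 10, 12, 13, 14, 15}
(((R ∩ Q) ∪ R) ∩ R) Δ ((R ∩ Q) ∩ (P Δ Q))' = {1, 2, 3, 6, 7, 9, 11, 13, 15}
((((R ∩ Q) ∪ R) ∩ R) Δ ((R ∩ Q) ∩ (P Δ Q))')' = {4, 5, 8, 10, 12, 14}

{4, 5, 8, 10, 12, 14}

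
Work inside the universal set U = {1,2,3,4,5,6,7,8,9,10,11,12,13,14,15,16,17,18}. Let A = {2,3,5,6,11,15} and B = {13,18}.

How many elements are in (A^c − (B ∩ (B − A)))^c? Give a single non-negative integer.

A^c = {1,4,7,8,9,10,12,13,14,16,17,18}
B − A = {13,18}
B ∩ (B − A) = {13,18}
A^c − (B ∩ (B − A)) = {1,4,7,8,9,10,12,14,16,17}
(A^c − (B ∩ (B − A)))^c = {2,3,5,6,11,13,15,18}
|(A^c − (B ∩ (B − A)))^c| = 8

8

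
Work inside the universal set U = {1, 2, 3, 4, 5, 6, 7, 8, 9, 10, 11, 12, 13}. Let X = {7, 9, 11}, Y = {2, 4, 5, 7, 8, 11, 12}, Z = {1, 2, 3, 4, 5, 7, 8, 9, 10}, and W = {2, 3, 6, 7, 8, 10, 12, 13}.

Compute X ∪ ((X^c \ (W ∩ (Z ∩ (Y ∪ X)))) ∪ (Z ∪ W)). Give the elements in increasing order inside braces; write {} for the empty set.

{1, 2, 3, 4, 5, 6, 7, 8, 9, 10, 11, 12, 13}

X^c = {1, 2, 3, 4, 5, 6, 8, 10, 12, 13}
Y ∪ X = {2, 4, 5, 7, 8, 9, 11, 12}
Z ∩ (Y ∪ X) = {2, 4, 5, 7, 8, 9}
W ∩ (Z ∩ (Y ∪ X)) = {2, 7, 8}
X^c \ (W ∩ (Z ∩ (Y ∪ X))) = {1, 3, 4, 5, 6, 10, 12, 13}
Z ∪ W = {1, 2, 3, 4, 5, 6, 7, 8, 9, 10, 12, 13}
(X^c \ (W ∩ (Z ∩ (Y ∪ X)))) ∪ (Z ∪ W) = {1, 2, 3, 4, 5, 6, 7, 8, 9, 10, 12, 13}
X ∪ ((X^c \ (W ∩ (Z ∩ (Y ∪ X)))) ∪ (Z ∪ W)) = {1, 2, 3, 4, 5, 6, 7, 8, 9, 10, 11, 12, 13}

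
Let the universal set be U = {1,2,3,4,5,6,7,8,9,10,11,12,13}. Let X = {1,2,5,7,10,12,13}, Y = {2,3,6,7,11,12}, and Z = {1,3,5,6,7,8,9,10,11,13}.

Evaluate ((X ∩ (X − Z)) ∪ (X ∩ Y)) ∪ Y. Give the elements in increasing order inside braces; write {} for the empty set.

{2,3,6,7,11,12}

X − Z = {2,12}
X ∩ (X − Z) = {2,12}
X ∩ Y = {2,7,12}
(X ∩ (X − Z)) ∪ (X ∩ Y) = {2,7,12}
((X ∩ (X − Z)) ∪ (X ∩ Y)) ∪ Y = {2,3,6,7,11,12}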